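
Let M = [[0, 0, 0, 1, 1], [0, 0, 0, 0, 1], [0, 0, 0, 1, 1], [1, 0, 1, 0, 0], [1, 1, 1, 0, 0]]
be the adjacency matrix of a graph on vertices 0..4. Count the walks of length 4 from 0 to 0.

The number of length-4 walks from vertex 0 to vertex 0 is entry (0,0) of M⁴, where M is the adjacency matrix.
M² = [[2, 1, 2, 0, 0], [1, 1, 1, 0, 0], [2, 1, 2, 0, 0], [0, 0, 0, 2, 2], [0, 0, 0, 2, 3]]
M³ = [[0, 0, 0, 4, 5], [0, 0, 0, 2, 3], [0, 0, 0, 4, 5], [4, 2, 4, 0, 0], [5, 3, 5, 0, 0]]
M⁴ = [[9, 5, 9, 0, 0], [5, 3, 5, 0, 0], [9, 5, 9, 0, 0], [0, 0, 0, 8, 10], [0, 0, 0, 10, 13]]

9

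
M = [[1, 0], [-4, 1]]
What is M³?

[[1, 0], [-12, 1]]

M = I + N where N = [[0, 0], [-4, 0]] is strictly lower-triangular, so N² = 0.
(I + N)³ = I + 3·N = [[1, 0], [-12, 1]].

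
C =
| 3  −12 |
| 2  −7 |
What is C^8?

[[−13119, 39360], [−6560, 19681]]

tr C = −4 and det C = 3, so the characteristic polynomial is λ² − (−4)λ + (3) with roots −1 and −3.
Eigenvectors give P = [[−3, 2], [−1, 1]] with P⁻¹ = [[−1, 2], [−1, 3]], and C = P·diag(−1, −3)·P⁻¹.
Then C^8 = P·diag(1, 6561)·P⁻¹ = [[−3, 13122], [−1, 6561]] · [[−1, 2], [−1, 3]] = [[−13119, 39360], [−6560, 19681]].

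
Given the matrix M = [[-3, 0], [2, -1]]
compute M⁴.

[[81, 0], [-80, 1]]

tr M = -4 and det M = 3, so the characteristic polynomial is λ² − (-4)λ + (3) with roots -1 and -3.
Eigenvectors give P = [[0, -1], [1, 1]] with P⁻¹ = [[1, 1], [-1, 0]], and M = P·diag(-1, -3)·P⁻¹.
Then M⁴ = P·diag(1, 81)·P⁻¹ = [[0, -81], [1, 81]] · [[1, 1], [-1, 0]] = [[81, 0], [-80, 1]].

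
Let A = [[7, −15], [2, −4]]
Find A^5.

[[187, −465], [62, −154]]

tr A = 3 and det A = 2, so the characteristic polynomial is λ² − (3)λ + (2) with roots 1 and 2.
Eigenvectors give P = [[−5, 3], [−2, 1]] with P⁻¹ = [[1, −3], [2, −5]], and A = P·diag(1, 2)·P⁻¹.
Then A^5 = P·diag(1, 32)·P⁻¹ = [[−5, 96], [−2, 32]] · [[1, −3], [2, −5]] = [[187, −465], [62, −154]].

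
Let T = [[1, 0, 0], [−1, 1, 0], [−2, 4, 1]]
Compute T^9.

[[1, 0, 0], [−9, 1, 0], [−162, 36, 1]]

T = I + N where N = [[0, 0, 0], [−1, 0, 0], [−2, 4, 0]] is strictly lower-triangular, so N^3 = 0.
(I + N)^9 = I + 9·N + 36·N^2 = [[1, 0, 0], [−9, 1, 0], [−162, 36, 1]].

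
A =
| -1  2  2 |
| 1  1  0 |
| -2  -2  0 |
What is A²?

[[-1, -4, -2], [0, 3, 2], [0, -6, -4]]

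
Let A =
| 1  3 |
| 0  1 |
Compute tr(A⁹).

2

A = I + N where N = [[0, 3], [0, 0]] is strictly upper-triangular, so N² = 0.
(I + N)⁹ = I + 9·N = [[1, 27], [0, 1]].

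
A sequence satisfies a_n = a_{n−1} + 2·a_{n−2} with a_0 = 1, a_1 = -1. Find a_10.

With companion matrix A = [[1, 2], [1, 0]], [a_n, a_{n−1}]ᵀ = A·[a_{n−1}, a_{n−2}]ᵀ, so [a_10, a_9]ᵀ = A⁹·[a_1, a_0]ᵀ.
A⁹ = [[341, 342], [171, 170]], giving [a_10, a_9]ᵀ = [[1], [-1]].

1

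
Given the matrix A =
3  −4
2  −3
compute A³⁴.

A² = I (check: tr A = 0 and det A = −1), so A³⁴ = I since 34 is even.

[[1, 0], [0, 1]]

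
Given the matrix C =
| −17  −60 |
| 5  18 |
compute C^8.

tr C = 1 and det C = −6, so the characteristic polynomial is λ² − (1)λ + (−6) with roots −2 and 3.
Eigenvectors give P = [[4, 3], [−1, −1]] with P⁻¹ = [[1, 3], [−1, −4]], and C = P·diag(−2, 3)·P⁻¹.
Then C^8 = P·diag(256, 6561)·P⁻¹ = [[1024, 19683], [−256, −6561]] · [[1, 3], [−1, −4]] = [[−18659, −75660], [6305, 25476]].

[[−18659, −75660], [6305, 25476]]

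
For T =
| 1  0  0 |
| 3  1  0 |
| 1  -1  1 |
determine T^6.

[[1, 0, 0], [18, 1, 0], [-39, -6, 1]]

T = I + N where N = [[0, 0, 0], [3, 0, 0], [1, -1, 0]] is strictly lower-triangular, so N^3 = 0.
(I + N)^6 = I + 6·N + 15·N^2 = [[1, 0, 0], [18, 1, 0], [-39, -6, 1]].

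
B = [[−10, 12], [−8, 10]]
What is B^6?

tr B = 0 and det B = −4, so the characteristic polynomial is λ² − (0)λ + (−4) with roots 2 and −2.
Eigenvectors give P = [[1, 3], [1, 2]] with P⁻¹ = [[−2, 3], [1, −1]], and B = P·diag(2, −2)·P⁻¹.
Then B^6 = P·diag(64, 64)·P⁻¹ = [[64, 192], [64, 128]] · [[−2, 3], [1, −1]] = [[64, 0], [0, 64]].

[[64, 0], [0, 64]]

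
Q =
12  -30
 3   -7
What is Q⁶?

[[6714, -19950], [1995, -5921]]

tr Q = 5 and det Q = 6, so the characteristic polynomial is λ² − (5)λ + (6) with roots 3 and 2.
Eigenvectors give P = [[10, 3], [3, 1]] with P⁻¹ = [[1, -3], [-3, 10]], and Q = P·diag(3, 2)·P⁻¹.
Then Q⁶ = P·diag(729, 64)·P⁻¹ = [[7290, 192], [2187, 64]] · [[1, -3], [-3, 10]] = [[6714, -19950], [1995, -5921]].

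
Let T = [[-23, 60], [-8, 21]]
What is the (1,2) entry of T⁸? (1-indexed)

-98400

tr T = -2 and det T = -3, so the characteristic polynomial is λ² − (-2)λ + (-3) with roots 1 and -3.
Eigenvectors give P = [[-5, 3], [-2, 1]] with P⁻¹ = [[1, -3], [2, -5]], and T = P·diag(1, -3)·P⁻¹.
Then T⁸ = P·diag(1, 6561)·P⁻¹ = [[-5, 19683], [-2, 6561]] · [[1, -3], [2, -5]] = [[39361, -98400], [13120, -32799]].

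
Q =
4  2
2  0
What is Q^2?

[[20, 8], [8, 4]]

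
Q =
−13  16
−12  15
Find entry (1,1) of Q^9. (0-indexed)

tr Q = 2 and det Q = −3, so the characteristic polynomial is λ² − (2)λ + (−3) with roots −1 and 3.
Eigenvectors give P = [[4, 1], [3, 1]] with P⁻¹ = [[1, −1], [−3, 4]], and Q = P·diag(−1, 3)·P⁻¹.
Then Q^9 = P·diag(−1, 19683)·P⁻¹ = [[−4, 19683], [−3, 19683]] · [[1, −1], [−3, 4]] = [[−59053, 78736], [−59052, 78735]].

78735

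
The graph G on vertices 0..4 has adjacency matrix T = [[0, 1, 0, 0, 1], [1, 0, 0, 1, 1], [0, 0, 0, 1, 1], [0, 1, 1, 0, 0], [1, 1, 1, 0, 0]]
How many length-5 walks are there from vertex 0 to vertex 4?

The number of length-5 walks from vertex 0 to vertex 4 is entry (0,4) of T⁵, where T is the adjacency matrix.
T² = [[2, 1, 1, 1, 1], [1, 3, 2, 0, 1], [1, 2, 2, 0, 0], [1, 0, 0, 2, 2], [1, 1, 0, 2, 3]]
T³ = [[2, 4, 2, 2, 4], [4, 2, 1, 5, 6], [2, 1, 0, 4, 5], [2, 5, 4, 0, 1], [4, 6, 5, 1, 2]]
T⁴ = [[8, 8, 6, 6, 8], [8, 15, 11, 3, 7], [6, 11, 9, 1, 3], [6, 3, 1, 9, 11], [8, 7, 3, 11, 15]]
T⁵ = [[16, 22, 14, 14, 22], [22, 18, 10, 26, 34], [14, 10, 4, 20, 26], [14, 26, 20, 4, 10], [22, 34, 26, 10, 18]]

22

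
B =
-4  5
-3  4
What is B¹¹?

[[-4, 5], [-3, 4]]

B² = I (check: tr B = 0 and det B = -1), so B¹¹ = B since 11 is odd.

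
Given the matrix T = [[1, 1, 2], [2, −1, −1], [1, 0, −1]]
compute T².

[[5, 0, −1], [−1, 3, 6], [0, 1, 3]]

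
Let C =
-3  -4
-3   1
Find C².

[[21, 8], [6, 13]]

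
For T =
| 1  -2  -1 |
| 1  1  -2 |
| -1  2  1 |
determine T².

[[0, -6, 2], [4, -5, -5], [0, 6, -2]]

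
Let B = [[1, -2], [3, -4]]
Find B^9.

[[1021, -1022], [1533, -1534]]

tr B = -3 and det B = 2, so the characteristic polynomial is λ² − (-3)λ + (2) with roots -1 and -2.
Eigenvectors give P = [[1, -2], [1, -3]] with P⁻¹ = [[3, -2], [1, -1]], and B = P·diag(-1, -2)·P⁻¹.
Then B^9 = P·diag(-1, -512)·P⁻¹ = [[-1, 1024], [-1, 1536]] · [[3, -2], [1, -1]] = [[1021, -1022], [1533, -1534]].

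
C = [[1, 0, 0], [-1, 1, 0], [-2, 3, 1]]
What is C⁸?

C = I + N where N = [[0, 0, 0], [-1, 0, 0], [-2, 3, 0]] is strictly lower-triangular, so N³ = 0.
(I + N)⁸ = I + 8·N + 28·N² = [[1, 0, 0], [-8, 1, 0], [-100, 24, 1]].

[[1, 0, 0], [-8, 1, 0], [-100, 24, 1]]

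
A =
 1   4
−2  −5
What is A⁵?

[[241, 484], [−242, −485]]

tr A = −4 and det A = 3, so the characteristic polynomial is λ² − (−4)λ + (3) with roots −3 and −1.
Eigenvectors give P = [[−1, −2], [1, 1]] with P⁻¹ = [[1, 2], [−1, −1]], and A = P·diag(−3, −1)·P⁻¹.
Then A⁵ = P·diag(−243, −1)·P⁻¹ = [[243, 2], [−243, −1]] · [[1, 2], [−1, −1]] = [[241, 484], [−242, −485]].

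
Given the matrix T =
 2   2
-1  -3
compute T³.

T² = [[2, -2], [1, 7]]
T³ = [[6, 10], [-5, -19]]

[[6, 10], [-5, -19]]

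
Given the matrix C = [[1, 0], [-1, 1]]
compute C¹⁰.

C = I + N where N = [[0, 0], [-1, 0]] is strictly lower-triangular, so N² = 0.
(I + N)¹⁰ = I + 10·N = [[1, 0], [-10, 1]].

[[1, 0], [-10, 1]]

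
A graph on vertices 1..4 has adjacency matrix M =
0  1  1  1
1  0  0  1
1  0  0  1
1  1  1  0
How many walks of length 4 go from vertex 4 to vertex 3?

9

The number of length-4 walks from vertex 4 to vertex 3 is entry (4,3) of M⁴, where M is the adjacency matrix.
M² = [[3, 1, 1, 2], [1, 2, 2, 1], [1, 2, 2, 1], [2, 1, 1, 3]]
M³ = [[4, 5, 5, 5], [5, 2, 2, 5], [5, 2, 2, 5], [5, 5, 5, 4]]
M⁴ = [[15, 9, 9, 14], [9, 10, 10, 9], [9, 10, 10, 9], [14, 9, 9, 15]]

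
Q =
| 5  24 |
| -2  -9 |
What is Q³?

[[77, 312], [-26, -105]]

tr Q = -4 and det Q = 3, so the characteristic polynomial is λ² − (-4)λ + (3) with roots -1 and -3.
Eigenvectors give P = [[4, -3], [-1, 1]] with P⁻¹ = [[1, 3], [1, 4]], and Q = P·diag(-1, -3)·P⁻¹.
Then Q³ = P·diag(-1, -27)·P⁻¹ = [[-4, 81], [1, -27]] · [[1, 3], [1, 4]] = [[77, 312], [-26, -105]].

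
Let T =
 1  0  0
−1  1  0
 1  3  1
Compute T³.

[[1, 0, 0], [−3, 1, 0], [−6, 9, 1]]

T = I + N where N = [[0, 0, 0], [−1, 0, 0], [1, 3, 0]] is strictly lower-triangular, so N³ = 0.
(I + N)³ = I + 3·N + 3·N² = [[1, 0, 0], [−3, 1, 0], [−6, 9, 1]].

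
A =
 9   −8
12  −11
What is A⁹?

tr A = −2 and det A = −3, so the characteristic polynomial is λ² − (−2)λ + (−3) with roots 1 and −3.
Eigenvectors give P = [[−1, 2], [−1, 3]] with P⁻¹ = [[−3, 2], [−1, 1]], and A = P·diag(1, −3)·P⁻¹.
Then A⁹ = P·diag(1, −19683)·P⁻¹ = [[−1, −39366], [−1, −59049]] · [[−3, 2], [−1, 1]] = [[39369, −39368], [59052, −59051]].

[[39369, −39368], [59052, −59051]]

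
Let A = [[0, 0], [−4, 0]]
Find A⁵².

[[0, 0], [0, 0]]

A is strictly triangular, hence nilpotent: A² = 0, so A⁵² = 0.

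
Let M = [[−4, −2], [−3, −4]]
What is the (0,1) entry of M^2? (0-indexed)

16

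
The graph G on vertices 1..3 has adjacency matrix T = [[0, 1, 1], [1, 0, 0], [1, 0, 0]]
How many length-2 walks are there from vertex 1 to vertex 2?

The number of length-2 walks from vertex 1 to vertex 2 is entry (1,2) of T^2, where T is the adjacency matrix.
T^2 = [[2, 0, 0], [0, 1, 1], [0, 1, 1]]

0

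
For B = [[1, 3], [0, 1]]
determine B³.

B = I + N where N = [[0, 3], [0, 0]] is strictly upper-triangular, so N² = 0.
(I + N)³ = I + 3·N = [[1, 9], [0, 1]].

[[1, 9], [0, 1]]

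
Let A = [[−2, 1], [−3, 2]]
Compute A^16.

A² = I (check: tr A = 0 and det A = −1), so A^16 = I since 16 is even.

[[1, 0], [0, 1]]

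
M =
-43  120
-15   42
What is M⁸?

tr M = -1 and det M = -6, so the characteristic polynomial is λ² − (-1)λ + (-6) with roots -3 and 2.
Eigenvectors give P = [[-3, -8], [-1, -3]] with P⁻¹ = [[-3, 8], [1, -3]], and M = P·diag(-3, 2)·P⁻¹.
Then M⁸ = P·diag(6561, 256)·P⁻¹ = [[-19683, -2048], [-6561, -768]] · [[-3, 8], [1, -3]] = [[57001, -151320], [18915, -50184]].

[[57001, -151320], [18915, -50184]]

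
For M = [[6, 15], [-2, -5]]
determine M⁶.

M² = M (a projection; rank 1, trace 1), so M⁶ = M.

[[6, 15], [-2, -5]]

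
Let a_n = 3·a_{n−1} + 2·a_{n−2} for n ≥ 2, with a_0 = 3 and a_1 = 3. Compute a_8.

29415

With companion matrix T = [[3, 2], [1, 0]], [a_n, a_{n−1}]ᵀ = T·[a_{n−1}, a_{n−2}]ᵀ, so [a_8, a_7]ᵀ = T⁷·[a_1, a_0]ᵀ.
T⁷ = [[6279, 3526], [1763, 990]], giving [a_8, a_7]ᵀ = [[29415], [8259]].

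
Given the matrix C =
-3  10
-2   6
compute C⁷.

[[-507, 1270], [-254, 636]]

tr C = 3 and det C = 2, so the characteristic polynomial is λ² − (3)λ + (2) with roots 1 and 2.
Eigenvectors give P = [[-5, 2], [-2, 1]] with P⁻¹ = [[-1, 2], [-2, 5]], and C = P·diag(1, 2)·P⁻¹.
Then C⁷ = P·diag(1, 128)·P⁻¹ = [[-5, 256], [-2, 128]] · [[-1, 2], [-2, 5]] = [[-507, 1270], [-254, 636]].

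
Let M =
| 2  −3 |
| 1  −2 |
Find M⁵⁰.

[[1, 0], [0, 1]]

M² = I (check: tr M = 0 and det M = −1), so M⁵⁰ = I since 50 is even.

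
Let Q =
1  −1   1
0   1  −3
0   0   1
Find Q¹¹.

Q = I + N where N = [[0, −1, 1], [0, 0, −3], [0, 0, 0]] is strictly upper-triangular, so N³ = 0.
(I + N)¹¹ = I + 11·N + 55·N² = [[1, −11, 176], [0, 1, −33], [0, 0, 1]].

[[1, −11, 176], [0, 1, −33], [0, 0, 1]]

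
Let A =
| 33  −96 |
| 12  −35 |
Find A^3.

tr A = −2 and det A = −3, so the characteristic polynomial is λ² − (−2)λ + (−3) with roots −3 and 1.
Eigenvectors give P = [[8, −3], [3, −1]] with P⁻¹ = [[−1, 3], [−3, 8]], and A = P·diag(−3, 1)·P⁻¹.
Then A^3 = P·diag(−27, 1)·P⁻¹ = [[−216, −3], [−81, −1]] · [[−1, 3], [−3, 8]] = [[225, −672], [84, −251]].

[[225, −672], [84, −251]]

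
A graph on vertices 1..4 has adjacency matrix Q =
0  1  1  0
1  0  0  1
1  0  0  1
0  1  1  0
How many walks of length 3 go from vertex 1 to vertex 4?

0

The number of length-3 walks from vertex 1 to vertex 4 is entry (1,4) of Q³, where Q is the adjacency matrix.
Q² = [[2, 0, 0, 2], [0, 2, 2, 0], [0, 2, 2, 0], [2, 0, 0, 2]]
Q³ = [[0, 4, 4, 0], [4, 0, 0, 4], [4, 0, 0, 4], [0, 4, 4, 0]]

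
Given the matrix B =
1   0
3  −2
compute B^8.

[[1, 0], [−255, 256]]

tr B = −1 and det B = −2, so the characteristic polynomial is λ² − (−1)λ + (−2) with roots −2 and 1.
Eigenvectors give P = [[0, 1], [1, 1]] with P⁻¹ = [[−1, 1], [1, 0]], and B = P·diag(−2, 1)·P⁻¹.
Then B^8 = P·diag(256, 1)·P⁻¹ = [[0, 1], [256, 1]] · [[−1, 1], [1, 0]] = [[1, 0], [−255, 256]].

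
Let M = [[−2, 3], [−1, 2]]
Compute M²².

M² = I (check: tr M = 0 and det M = −1), so M²² = I since 22 is even.

[[1, 0], [0, 1]]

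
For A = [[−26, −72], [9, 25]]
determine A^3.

tr A = −1 and det A = −2, so the characteristic polynomial is λ² − (−1)λ + (−2) with roots −2 and 1.
Eigenvectors give P = [[3, −8], [−1, 3]] with P⁻¹ = [[3, 8], [1, 3]], and A = P·diag(−2, 1)·P⁻¹.
Then A^3 = P·diag(−8, 1)·P⁻¹ = [[−24, −8], [8, 3]] · [[3, 8], [1, 3]] = [[−80, −216], [27, 73]].

[[−80, −216], [27, 73]]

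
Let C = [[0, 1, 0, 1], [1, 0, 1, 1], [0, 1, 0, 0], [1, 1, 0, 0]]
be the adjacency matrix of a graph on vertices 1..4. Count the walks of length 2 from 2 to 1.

The number of length-2 walks from vertex 2 to vertex 1 is entry (2,1) of C², where C is the adjacency matrix.
C² = [[2, 1, 1, 1], [1, 3, 0, 1], [1, 0, 1, 1], [1, 1, 1, 2]]

1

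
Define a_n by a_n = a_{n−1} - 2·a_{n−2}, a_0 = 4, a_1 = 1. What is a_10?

With companion matrix M = [[1, -2], [1, 0]], [a_n, a_{n−1}]ᵀ = M·[a_{n−1}, a_{n−2}]ᵀ, so [a_10, a_9]ᵀ = M⁹·[a_1, a_0]ᵀ.
M⁹ = [[-11, 34], [-17, 6]], giving [a_10, a_9]ᵀ = [[125], [7]].

125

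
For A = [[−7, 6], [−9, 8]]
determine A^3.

[[−19, 18], [−27, 26]]

tr A = 1 and det A = −2, so the characteristic polynomial is λ² − (1)λ + (−2) with roots 2 and −1.
Eigenvectors give P = [[−2, −1], [−3, −1]] with P⁻¹ = [[1, −1], [−3, 2]], and A = P·diag(2, −1)·P⁻¹.
Then A^3 = P·diag(8, −1)·P⁻¹ = [[−16, 1], [−24, 1]] · [[1, −1], [−3, 2]] = [[−19, 18], [−27, 26]].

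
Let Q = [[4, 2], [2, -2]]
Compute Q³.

[[88, 32], [32, -8]]

Q² = [[20, 4], [4, 8]]
Q³ = [[88, 32], [32, -8]]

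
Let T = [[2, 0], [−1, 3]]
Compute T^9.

[[512, 0], [−19171, 19683]]

tr T = 5 and det T = 6, so the characteristic polynomial is λ² − (5)λ + (6) with roots 2 and 3.
Eigenvectors give P = [[1, 0], [1, 1]] with P⁻¹ = [[1, 0], [−1, 1]], and T = P·diag(2, 3)·P⁻¹.
Then T^9 = P·diag(512, 19683)·P⁻¹ = [[512, 0], [512, 19683]] · [[1, 0], [−1, 1]] = [[512, 0], [−19171, 19683]].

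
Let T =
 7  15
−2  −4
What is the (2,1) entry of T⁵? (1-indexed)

tr T = 3 and det T = 2, so the characteristic polynomial is λ² − (3)λ + (2) with roots 2 and 1.
Eigenvectors give P = [[3, −5], [−1, 2]] with P⁻¹ = [[2, 5], [1, 3]], and T = P·diag(2, 1)·P⁻¹.
Then T⁵ = P·diag(32, 1)·P⁻¹ = [[96, −5], [−32, 2]] · [[2, 5], [1, 3]] = [[187, 465], [−62, −154]].

−62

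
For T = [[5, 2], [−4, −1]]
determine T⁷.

tr T = 4 and det T = 3, so the characteristic polynomial is λ² − (4)λ + (3) with roots 3 and 1.
Eigenvectors give P = [[−1, 1], [1, −2]] with P⁻¹ = [[−2, −1], [−1, −1]], and T = P·diag(3, 1)·P⁻¹.
Then T⁷ = P·diag(2187, 1)·P⁻¹ = [[−2187, 1], [2187, −2]] · [[−2, −1], [−1, −1]] = [[4373, 2186], [−4372, −2185]].

[[4373, 2186], [−4372, −2185]]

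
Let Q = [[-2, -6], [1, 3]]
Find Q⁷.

Q² = Q (a projection; rank 1, trace 1), so Q⁷ = Q.

[[-2, -6], [1, 3]]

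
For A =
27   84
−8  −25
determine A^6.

tr A = 2 and det A = −3, so the characteristic polynomial is λ² − (2)λ + (−3) with roots 3 and −1.
Eigenvectors give P = [[7, −3], [−2, 1]] with P⁻¹ = [[1, 3], [2, 7]], and A = P·diag(3, −1)·P⁻¹.
Then A^6 = P·diag(729, 1)·P⁻¹ = [[5103, −3], [−1458, 1]] · [[1, 3], [2, 7]] = [[5097, 15288], [−1456, −4367]].

[[5097, 15288], [−1456, −4367]]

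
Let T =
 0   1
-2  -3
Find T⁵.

[[30, 31], [-62, -63]]

tr T = -3 and det T = 2, so the characteristic polynomial is λ² − (-3)λ + (2) with roots -2 and -1.
Eigenvectors give P = [[-1, -1], [2, 1]] with P⁻¹ = [[1, 1], [-2, -1]], and T = P·diag(-2, -1)·P⁻¹.
Then T⁵ = P·diag(-32, -1)·P⁻¹ = [[32, 1], [-64, -1]] · [[1, 1], [-2, -1]] = [[30, 31], [-62, -63]].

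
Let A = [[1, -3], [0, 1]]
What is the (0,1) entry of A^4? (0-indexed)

-12

A = I + N where N = [[0, -3], [0, 0]] is strictly upper-triangular, so N^2 = 0.
(I + N)^4 = I + 4·N = [[1, -12], [0, 1]].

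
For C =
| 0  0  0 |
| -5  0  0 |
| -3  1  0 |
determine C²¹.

C is strictly triangular, hence nilpotent: C³ = 0, so C²¹ = 0.

[[0, 0, 0], [0, 0, 0], [0, 0, 0]]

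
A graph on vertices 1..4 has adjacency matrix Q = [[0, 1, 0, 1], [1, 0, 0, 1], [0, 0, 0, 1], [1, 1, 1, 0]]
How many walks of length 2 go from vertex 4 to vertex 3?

0

The number of length-2 walks from vertex 4 to vertex 3 is entry (4,3) of Q^2, where Q is the adjacency matrix.
Q^2 = [[2, 1, 1, 1], [1, 2, 1, 1], [1, 1, 1, 0], [1, 1, 0, 3]]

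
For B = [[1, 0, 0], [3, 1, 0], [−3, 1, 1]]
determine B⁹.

B = I + N where N = [[0, 0, 0], [3, 0, 0], [−3, 1, 0]] is strictly lower-triangular, so N³ = 0.
(I + N)⁹ = I + 9·N + 36·N² = [[1, 0, 0], [27, 1, 0], [81, 9, 1]].

[[1, 0, 0], [27, 1, 0], [81, 9, 1]]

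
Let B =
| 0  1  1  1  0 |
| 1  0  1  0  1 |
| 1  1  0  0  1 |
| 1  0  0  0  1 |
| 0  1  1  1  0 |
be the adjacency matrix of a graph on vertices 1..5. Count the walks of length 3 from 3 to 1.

7

The number of length-3 walks from vertex 3 to vertex 1 is entry (3,1) of B^3, where B is the adjacency matrix.
B^2 = [[3, 1, 1, 0, 3], [1, 3, 2, 2, 1], [1, 2, 3, 2, 1], [0, 2, 2, 2, 0], [3, 1, 1, 0, 3]]
B^3 = [[2, 7, 7, 6, 2], [7, 4, 5, 2, 7], [7, 5, 4, 2, 7], [6, 2, 2, 0, 6], [2, 7, 7, 6, 2]]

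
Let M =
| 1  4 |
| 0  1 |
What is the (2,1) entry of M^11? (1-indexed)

M = I + N where N = [[0, 4], [0, 0]] is strictly upper-triangular, so N^2 = 0.
(I + N)^11 = I + 11·N = [[1, 44], [0, 1]].

0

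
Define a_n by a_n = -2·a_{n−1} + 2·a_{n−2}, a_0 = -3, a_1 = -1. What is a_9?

2928

With companion matrix B = [[-2, 2], [1, 0]], [a_n, a_{n−1}]ᵀ = B·[a_{n−1}, a_{n−2}]ᵀ, so [a_9, a_8]ᵀ = B⁸·[a_1, a_0]ᵀ.
B⁸ = [[2448, -1792], [-896, 656]], giving [a_9, a_8]ᵀ = [[2928], [-1072]].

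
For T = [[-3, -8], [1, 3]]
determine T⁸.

[[1, 0], [0, 1]]

T² = I (check: tr T = 0 and det T = -1), so T⁸ = I since 8 is even.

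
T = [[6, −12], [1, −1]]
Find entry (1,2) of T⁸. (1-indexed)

−75660

tr T = 5 and det T = 6, so the characteristic polynomial is λ² − (5)λ + (6) with roots 2 and 3.
Eigenvectors give P = [[3, 4], [1, 1]] with P⁻¹ = [[−1, 4], [1, −3]], and T = P·diag(2, 3)·P⁻¹.
Then T⁸ = P·diag(256, 6561)·P⁻¹ = [[768, 26244], [256, 6561]] · [[−1, 4], [1, −3]] = [[25476, −75660], [6305, −18659]].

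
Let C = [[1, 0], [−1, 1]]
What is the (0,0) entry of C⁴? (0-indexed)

1

C = I + N where N = [[0, 0], [−1, 0]] is strictly lower-triangular, so N² = 0.
(I + N)⁴ = I + 4·N = [[1, 0], [−4, 1]].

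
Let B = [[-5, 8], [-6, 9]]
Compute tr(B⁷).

tr B = 4 and det B = 3, so the characteristic polynomial is λ² − (4)λ + (3) with roots 3 and 1.
Eigenvectors give P = [[1, -4], [1, -3]] with P⁻¹ = [[-3, 4], [-1, 1]], and B = P·diag(3, 1)·P⁻¹.
Then B⁷ = P·diag(2187, 1)·P⁻¹ = [[2187, -4], [2187, -3]] · [[-3, 4], [-1, 1]] = [[-6557, 8744], [-6558, 8745]].

2188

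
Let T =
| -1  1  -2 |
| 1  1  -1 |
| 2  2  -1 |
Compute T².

[[-2, -4, 3], [-2, 0, -2], [-2, 2, -5]]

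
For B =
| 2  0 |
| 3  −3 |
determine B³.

B² = [[4, 0], [−3, 9]]
B³ = [[8, 0], [21, −27]]

[[8, 0], [21, −27]]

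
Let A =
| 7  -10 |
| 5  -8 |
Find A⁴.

tr A = -1 and det A = -6, so the characteristic polynomial is λ² − (-1)λ + (-6) with roots 2 and -3.
Eigenvectors give P = [[2, -1], [1, -1]] with P⁻¹ = [[1, -1], [1, -2]], and A = P·diag(2, -3)·P⁻¹.
Then A⁴ = P·diag(16, 81)·P⁻¹ = [[32, -81], [16, -81]] · [[1, -1], [1, -2]] = [[-49, 130], [-65, 146]].

[[-49, 130], [-65, 146]]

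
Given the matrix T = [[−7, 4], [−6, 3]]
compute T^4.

tr T = −4 and det T = 3, so the characteristic polynomial is λ² − (−4)λ + (3) with roots −1 and −3.
Eigenvectors give P = [[2, 1], [3, 1]] with P⁻¹ = [[−1, 1], [3, −2]], and T = P·diag(−1, −3)·P⁻¹.
Then T^4 = P·diag(1, 81)·P⁻¹ = [[2, 81], [3, 81]] · [[−1, 1], [3, −2]] = [[241, −160], [240, −159]].

[[241, −160], [240, −159]]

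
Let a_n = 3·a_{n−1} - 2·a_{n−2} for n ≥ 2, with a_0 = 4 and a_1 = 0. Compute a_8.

-1016

With companion matrix Q = [[3, -2], [1, 0]], [a_n, a_{n−1}]ᵀ = Q·[a_{n−1}, a_{n−2}]ᵀ, so [a_8, a_7]ᵀ = Q⁷·[a_1, a_0]ᵀ.
Q⁷ = [[255, -254], [127, -126]], giving [a_8, a_7]ᵀ = [[-1016], [-504]].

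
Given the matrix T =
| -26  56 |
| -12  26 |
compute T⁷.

[[-1664, 3584], [-768, 1664]]

tr T = 0 and det T = -4, so the characteristic polynomial is λ² − (0)λ + (-4) with roots 2 and -2.
Eigenvectors give P = [[2, 7], [1, 3]] with P⁻¹ = [[-3, 7], [1, -2]], and T = P·diag(2, -2)·P⁻¹.
Then T⁷ = P·diag(128, -128)·P⁻¹ = [[256, -896], [128, -384]] · [[-3, 7], [1, -2]] = [[-1664, 3584], [-768, 1664]].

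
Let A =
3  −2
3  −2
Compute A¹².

A² = A (a projection; rank 1, trace 1), so A¹² = A.

[[3, −2], [3, −2]]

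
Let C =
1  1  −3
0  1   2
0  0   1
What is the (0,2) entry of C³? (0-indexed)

−3

C = I + N where N = [[0, 1, −3], [0, 0, 2], [0, 0, 0]] is strictly upper-triangular, so N³ = 0.
(I + N)³ = I + 3·N + 3·N² = [[1, 3, −3], [0, 1, 6], [0, 0, 1]].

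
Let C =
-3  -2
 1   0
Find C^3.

[[-15, -14], [7, 6]]

tr C = -3 and det C = 2, so the characteristic polynomial is λ² − (-3)λ + (2) with roots -1 and -2.
Eigenvectors give P = [[-1, 2], [1, -1]] with P⁻¹ = [[1, 2], [1, 1]], and C = P·diag(-1, -2)·P⁻¹.
Then C^3 = P·diag(-1, -8)·P⁻¹ = [[1, -16], [-1, 8]] · [[1, 2], [1, 1]] = [[-15, -14], [7, 6]].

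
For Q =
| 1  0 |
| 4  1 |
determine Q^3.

[[1, 0], [12, 1]]

Q = I + N where N = [[0, 0], [4, 0]] is strictly lower-triangular, so N^2 = 0.
(I + N)^3 = I + 3·N = [[1, 0], [12, 1]].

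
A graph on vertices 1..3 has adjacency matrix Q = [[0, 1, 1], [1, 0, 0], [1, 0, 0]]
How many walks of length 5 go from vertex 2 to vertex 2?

The number of length-5 walks from vertex 2 to vertex 2 is entry (2,2) of Q⁵, where Q is the adjacency matrix.
Q² = [[2, 0, 0], [0, 1, 1], [0, 1, 1]]
Q³ = [[0, 2, 2], [2, 0, 0], [2, 0, 0]]
Q⁴ = [[4, 0, 0], [0, 2, 2], [0, 2, 2]]
Q⁵ = [[0, 4, 4], [4, 0, 0], [4, 0, 0]]

0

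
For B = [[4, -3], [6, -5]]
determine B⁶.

[[-62, 63], [-126, 127]]

tr B = -1 and det B = -2, so the characteristic polynomial is λ² − (-1)λ + (-2) with roots -2 and 1.
Eigenvectors give P = [[-1, -1], [-2, -1]] with P⁻¹ = [[1, -1], [-2, 1]], and B = P·diag(-2, 1)·P⁻¹.
Then B⁶ = P·diag(64, 1)·P⁻¹ = [[-64, -1], [-128, -1]] · [[1, -1], [-2, 1]] = [[-62, 63], [-126, 127]].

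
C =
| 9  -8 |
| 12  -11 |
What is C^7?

tr C = -2 and det C = -3, so the characteristic polynomial is λ² − (-2)λ + (-3) with roots -3 and 1.
Eigenvectors give P = [[-2, 1], [-3, 1]] with P⁻¹ = [[1, -1], [3, -2]], and C = P·diag(-3, 1)·P⁻¹.
Then C^7 = P·diag(-2187, 1)·P⁻¹ = [[4374, 1], [6561, 1]] · [[1, -1], [3, -2]] = [[4377, -4376], [6564, -6563]].

[[4377, -4376], [6564, -6563]]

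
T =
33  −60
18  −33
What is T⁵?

tr T = 0 and det T = −9, so the characteristic polynomial is λ² − (0)λ + (−9) with roots −3 and 3.
Eigenvectors give P = [[−5, 2], [−3, 1]] with P⁻¹ = [[1, −2], [3, −5]], and T = P·diag(−3, 3)·P⁻¹.
Then T⁵ = P·diag(−243, 243)·P⁻¹ = [[1215, 486], [729, 243]] · [[1, −2], [3, −5]] = [[2673, −4860], [1458, −2673]].

[[2673, −4860], [1458, −2673]]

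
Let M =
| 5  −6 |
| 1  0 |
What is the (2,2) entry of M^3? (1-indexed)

tr M = 5 and det M = 6, so the characteristic polynomial is λ² − (5)λ + (6) with roots 3 and 2.
Eigenvectors give P = [[3, −2], [1, −1]] with P⁻¹ = [[1, −2], [1, −3]], and M = P·diag(3, 2)·P⁻¹.
Then M^3 = P·diag(27, 8)·P⁻¹ = [[81, −16], [27, −8]] · [[1, −2], [1, −3]] = [[65, −114], [19, −30]].

−30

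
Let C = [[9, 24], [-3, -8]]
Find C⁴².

[[9, 24], [-3, -8]]

C² = C (a projection; rank 1, trace 1), so C⁴² = C.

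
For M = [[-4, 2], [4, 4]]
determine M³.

[[-96, 48], [96, 96]]

M² = [[24, 0], [0, 24]]
M³ = [[-96, 48], [96, 96]]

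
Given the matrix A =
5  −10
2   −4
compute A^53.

[[5, −10], [2, −4]]

A² = A (a projection; rank 1, trace 1), so A^53 = A.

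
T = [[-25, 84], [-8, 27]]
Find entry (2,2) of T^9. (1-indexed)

137787

tr T = 2 and det T = -3, so the characteristic polynomial is λ² − (2)λ + (-3) with roots -1 and 3.
Eigenvectors give P = [[-7, -3], [-2, -1]] with P⁻¹ = [[-1, 3], [2, -7]], and T = P·diag(-1, 3)·P⁻¹.
Then T^9 = P·diag(-1, 19683)·P⁻¹ = [[7, -59049], [2, -19683]] · [[-1, 3], [2, -7]] = [[-118105, 413364], [-39368, 137787]].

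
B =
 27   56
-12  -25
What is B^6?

[[5097, 10192], [-2184, -4367]]

tr B = 2 and det B = -3, so the characteristic polynomial is λ² − (2)λ + (-3) with roots -1 and 3.
Eigenvectors give P = [[-2, 7], [1, -3]] with P⁻¹ = [[3, 7], [1, 2]], and B = P·diag(-1, 3)·P⁻¹.
Then B^6 = P·diag(1, 729)·P⁻¹ = [[-2, 5103], [1, -2187]] · [[3, 7], [1, 2]] = [[5097, 10192], [-2184, -4367]].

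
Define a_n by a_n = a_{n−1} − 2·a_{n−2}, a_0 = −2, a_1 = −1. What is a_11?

−67

With companion matrix A = [[1, −2], [1, 0]], [a_n, a_{n−1}]ᵀ = A·[a_{n−1}, a_{n−2}]ᵀ, so [a_11, a_10]ᵀ = A^10·[a_1, a_0]ᵀ.
A^10 = [[23, 22], [−11, 34]], giving [a_11, a_10]ᵀ = [[−67], [−57]].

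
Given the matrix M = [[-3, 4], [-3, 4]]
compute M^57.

M² = M (a projection; rank 1, trace 1), so M^57 = M.

[[-3, 4], [-3, 4]]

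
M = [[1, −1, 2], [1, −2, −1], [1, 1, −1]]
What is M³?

M² = [[2, 3, 1], [−2, 2, 5], [1, −4, 2]]
M³ = [[6, −7, 0], [5, 3, −11], [−1, 9, 4]]

[[6, −7, 0], [5, 3, −11], [−1, 9, 4]]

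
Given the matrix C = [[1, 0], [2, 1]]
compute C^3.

C = I + N where N = [[0, 0], [2, 0]] is strictly lower-triangular, so N^2 = 0.
(I + N)^3 = I + 3·N = [[1, 0], [6, 1]].

[[1, 0], [6, 1]]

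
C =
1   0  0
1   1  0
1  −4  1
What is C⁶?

[[1, 0, 0], [6, 1, 0], [−54, −24, 1]]

C = I + N where N = [[0, 0, 0], [1, 0, 0], [1, −4, 0]] is strictly lower-triangular, so N³ = 0.
(I + N)⁶ = I + 6·N + 15·N² = [[1, 0, 0], [6, 1, 0], [−54, −24, 1]].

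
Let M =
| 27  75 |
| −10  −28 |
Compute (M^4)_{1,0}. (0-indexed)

tr M = −1 and det M = −6, so the characteristic polynomial is λ² − (−1)λ + (−6) with roots −3 and 2.
Eigenvectors give P = [[5, −3], [−2, 1]] with P⁻¹ = [[−1, −3], [−2, −5]], and M = P·diag(−3, 2)·P⁻¹.
Then M^4 = P·diag(81, 16)·P⁻¹ = [[405, −48], [−162, 16]] · [[−1, −3], [−2, −5]] = [[−309, −975], [130, 406]].

130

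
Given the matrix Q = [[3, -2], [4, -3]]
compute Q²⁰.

[[1, 0], [0, 1]]

Q² = I (check: tr Q = 0 and det Q = -1), so Q²⁰ = I since 20 is even.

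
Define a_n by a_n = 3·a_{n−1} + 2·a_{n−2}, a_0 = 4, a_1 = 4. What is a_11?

With companion matrix C = [[3, 2], [1, 0]], [a_n, a_{n−1}]ᵀ = C·[a_{n−1}, a_{n−2}]ᵀ, so [a_11, a_10]ᵀ = C¹⁰·[a_1, a_0]ᵀ.
C¹⁰ = [[283667, 159294], [79647, 44726]], giving [a_11, a_10]ᵀ = [[1771844], [497492]].

1771844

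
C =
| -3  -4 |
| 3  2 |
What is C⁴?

[[-3, -44], [33, 52]]

C² = [[-3, 4], [-3, -8]]
C³ = [[21, 20], [-15, -4]]
C⁴ = [[-3, -44], [33, 52]]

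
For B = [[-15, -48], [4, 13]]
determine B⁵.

tr B = -2 and det B = -3, so the characteristic polynomial is λ² − (-2)λ + (-3) with roots -3 and 1.
Eigenvectors give P = [[4, -3], [-1, 1]] with P⁻¹ = [[1, 3], [1, 4]], and B = P·diag(-3, 1)·P⁻¹.
Then B⁵ = P·diag(-243, 1)·P⁻¹ = [[-972, -3], [243, 1]] · [[1, 3], [1, 4]] = [[-975, -2928], [244, 733]].

[[-975, -2928], [244, 733]]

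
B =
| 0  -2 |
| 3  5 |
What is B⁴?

[[-114, -130], [195, 211]]

tr B = 5 and det B = 6, so the characteristic polynomial is λ² − (5)λ + (6) with roots 2 and 3.
Eigenvectors give P = [[-1, -2], [1, 3]] with P⁻¹ = [[-3, -2], [1, 1]], and B = P·diag(2, 3)·P⁻¹.
Then B⁴ = P·diag(16, 81)·P⁻¹ = [[-16, -162], [16, 243]] · [[-3, -2], [1, 1]] = [[-114, -130], [195, 211]].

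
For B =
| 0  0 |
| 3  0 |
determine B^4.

B is strictly triangular, hence nilpotent: B^2 = 0, so B^4 = 0.

[[0, 0], [0, 0]]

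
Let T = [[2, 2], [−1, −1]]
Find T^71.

T² = T (a projection; rank 1, trace 1), so T^71 = T.

[[2, 2], [−1, −1]]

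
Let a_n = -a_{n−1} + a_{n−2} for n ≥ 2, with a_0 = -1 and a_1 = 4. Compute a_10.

-254

With companion matrix Q = [[-1, 1], [1, 0]], [a_n, a_{n−1}]ᵀ = Q·[a_{n−1}, a_{n−2}]ᵀ, so [a_10, a_9]ᵀ = Q⁹·[a_1, a_0]ᵀ.
Q⁹ = [[-55, 34], [34, -21]], giving [a_10, a_9]ᵀ = [[-254], [157]].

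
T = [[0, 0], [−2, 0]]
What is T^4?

T is strictly triangular, hence nilpotent: T^2 = 0, so T^4 = 0.

[[0, 0], [0, 0]]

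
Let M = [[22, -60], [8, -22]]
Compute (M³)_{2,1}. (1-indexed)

32

tr M = 0 and det M = -4, so the characteristic polynomial is λ² − (0)λ + (-4) with roots -2 and 2.
Eigenvectors give P = [[-5, 3], [-2, 1]] with P⁻¹ = [[1, -3], [2, -5]], and M = P·diag(-2, 2)·P⁻¹.
Then M³ = P·diag(-8, 8)·P⁻¹ = [[40, 24], [16, 8]] · [[1, -3], [2, -5]] = [[88, -240], [32, -88]].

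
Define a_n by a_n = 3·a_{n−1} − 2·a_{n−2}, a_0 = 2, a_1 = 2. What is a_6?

With companion matrix A = [[3, −2], [1, 0]], [a_n, a_{n−1}]ᵀ = A·[a_{n−1}, a_{n−2}]ᵀ, so [a_6, a_5]ᵀ = A⁵·[a_1, a_0]ᵀ.
A⁵ = [[63, −62], [31, −30]], giving [a_6, a_5]ᵀ = [[2], [2]].

2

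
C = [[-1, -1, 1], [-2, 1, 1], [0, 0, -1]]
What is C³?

[[-3, -3, 6], [-6, 3, 5], [0, 0, -1]]

C² = [[3, 0, -3], [0, 3, -2], [0, 0, 1]]
C³ = [[-3, -3, 6], [-6, 3, 5], [0, 0, -1]]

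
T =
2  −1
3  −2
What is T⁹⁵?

T² = I (check: tr T = 0 and det T = −1), so T⁹⁵ = T since 95 is odd.

[[2, −1], [3, −2]]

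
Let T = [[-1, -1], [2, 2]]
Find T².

[[-1, -1], [2, 2]]

T² = T (a projection; rank 1, trace 1), so T² = T.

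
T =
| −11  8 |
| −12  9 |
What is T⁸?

tr T = −2 and det T = −3, so the characteristic polynomial is λ² − (−2)λ + (−3) with roots 1 and −3.
Eigenvectors give P = [[−2, 1], [−3, 1]] with P⁻¹ = [[1, −1], [3, −2]], and T = P·diag(1, −3)·P⁻¹.
Then T⁸ = P·diag(1, 6561)·P⁻¹ = [[−2, 6561], [−3, 6561]] · [[1, −1], [3, −2]] = [[19681, −13120], [19680, −13119]].

[[19681, −13120], [19680, −13119]]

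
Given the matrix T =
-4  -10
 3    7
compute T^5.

tr T = 3 and det T = 2, so the characteristic polynomial is λ² − (3)λ + (2) with roots 1 and 2.
Eigenvectors give P = [[-2, -5], [1, 3]] with P⁻¹ = [[-3, -5], [1, 2]], and T = P·diag(1, 2)·P⁻¹.
Then T^5 = P·diag(1, 32)·P⁻¹ = [[-2, -160], [1, 96]] · [[-3, -5], [1, 2]] = [[-154, -310], [93, 187]].

[[-154, -310], [93, 187]]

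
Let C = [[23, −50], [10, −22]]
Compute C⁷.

tr C = 1 and det C = −6, so the characteristic polynomial is λ² − (1)λ + (−6) with roots 3 and −2.
Eigenvectors give P = [[5, 2], [2, 1]] with P⁻¹ = [[1, −2], [−2, 5]], and C = P·diag(3, −2)·P⁻¹.
Then C⁷ = P·diag(2187, −128)·P⁻¹ = [[10935, −256], [4374, −128]] · [[1, −2], [−2, 5]] = [[11447, −23150], [4630, −9388]].

[[11447, −23150], [4630, −9388]]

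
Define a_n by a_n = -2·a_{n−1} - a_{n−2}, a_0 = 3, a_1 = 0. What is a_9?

With companion matrix M = [[-2, -1], [1, 0]], [a_n, a_{n−1}]ᵀ = M·[a_{n−1}, a_{n−2}]ᵀ, so [a_9, a_8]ᵀ = M^8·[a_1, a_0]ᵀ.
M^8 = [[9, 8], [-8, -7]], giving [a_9, a_8]ᵀ = [[24], [-21]].

24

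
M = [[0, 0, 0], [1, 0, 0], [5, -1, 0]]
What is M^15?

M is strictly triangular, hence nilpotent: M^3 = 0, so M^15 = 0.

[[0, 0, 0], [0, 0, 0], [0, 0, 0]]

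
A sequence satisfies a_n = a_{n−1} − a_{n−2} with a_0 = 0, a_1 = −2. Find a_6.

With companion matrix Q = [[1, −1], [1, 0]], [a_n, a_{n−1}]ᵀ = Q·[a_{n−1}, a_{n−2}]ᵀ, so [a_6, a_5]ᵀ = Q⁵·[a_1, a_0]ᵀ.
Q⁵ = [[0, 1], [−1, 1]], giving [a_6, a_5]ᵀ = [[0], [2]].

0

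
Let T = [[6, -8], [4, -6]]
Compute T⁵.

[[96, -128], [64, -96]]

tr T = 0 and det T = -4, so the characteristic polynomial is λ² − (0)λ + (-4) with roots -2 and 2.
Eigenvectors give P = [[1, -2], [1, -1]] with P⁻¹ = [[-1, 2], [-1, 1]], and T = P·diag(-2, 2)·P⁻¹.
Then T⁵ = P·diag(-32, 32)·P⁻¹ = [[-32, -64], [-32, -32]] · [[-1, 2], [-1, 1]] = [[96, -128], [64, -96]].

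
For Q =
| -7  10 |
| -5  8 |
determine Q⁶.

[[-601, 1330], [-665, 1394]]

tr Q = 1 and det Q = -6, so the characteristic polynomial is λ² − (1)λ + (-6) with roots -2 and 3.
Eigenvectors give P = [[2, -1], [1, -1]] with P⁻¹ = [[1, -1], [1, -2]], and Q = P·diag(-2, 3)·P⁻¹.
Then Q⁶ = P·diag(64, 729)·P⁻¹ = [[128, -729], [64, -729]] · [[1, -1], [1, -2]] = [[-601, 1330], [-665, 1394]].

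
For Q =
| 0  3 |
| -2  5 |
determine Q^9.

[[-37830, 57513], [-38342, 58025]]

tr Q = 5 and det Q = 6, so the characteristic polynomial is λ² − (5)λ + (6) with roots 3 and 2.
Eigenvectors give P = [[1, 3], [1, 2]] with P⁻¹ = [[-2, 3], [1, -1]], and Q = P·diag(3, 2)·P⁻¹.
Then Q^9 = P·diag(19683, 512)·P⁻¹ = [[19683, 1536], [19683, 1024]] · [[-2, 3], [1, -1]] = [[-37830, 57513], [-38342, 58025]].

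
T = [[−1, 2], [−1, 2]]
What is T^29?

T² = T (a projection; rank 1, trace 1), so T^29 = T.

[[−1, 2], [−1, 2]]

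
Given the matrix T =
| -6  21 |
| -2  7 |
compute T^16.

T² = T (a projection; rank 1, trace 1), so T^16 = T.

[[-6, 21], [-2, 7]]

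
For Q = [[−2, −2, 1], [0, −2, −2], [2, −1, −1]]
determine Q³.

Q² = [[6, 7, 1], [−4, 6, 6], [−6, −1, 5]]
Q³ = [[−10, −27, −9], [20, −10, −22], [22, 9, −9]]

[[−10, −27, −9], [20, −10, −22], [22, 9, −9]]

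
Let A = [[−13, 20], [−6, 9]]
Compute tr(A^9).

tr A = −4 and det A = 3, so the characteristic polynomial is λ² − (−4)λ + (3) with roots −1 and −3.
Eigenvectors give P = [[−5, 2], [−3, 1]] with P⁻¹ = [[1, −2], [3, −5]], and A = P·diag(−1, −3)·P⁻¹.
Then A^9 = P·diag(−1, −19683)·P⁻¹ = [[5, −39366], [3, −19683]] · [[1, −2], [3, −5]] = [[−118093, 196820], [−59046, 98409]].

−19684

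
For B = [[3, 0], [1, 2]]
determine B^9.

[[19683, 0], [19171, 512]]

tr B = 5 and det B = 6, so the characteristic polynomial is λ² − (5)λ + (6) with roots 2 and 3.
Eigenvectors give P = [[0, 1], [-1, 1]] with P⁻¹ = [[1, -1], [1, 0]], and B = P·diag(2, 3)·P⁻¹.
Then B^9 = P·diag(512, 19683)·P⁻¹ = [[0, 19683], [-512, 19683]] · [[1, -1], [1, 0]] = [[19683, 0], [19171, 512]].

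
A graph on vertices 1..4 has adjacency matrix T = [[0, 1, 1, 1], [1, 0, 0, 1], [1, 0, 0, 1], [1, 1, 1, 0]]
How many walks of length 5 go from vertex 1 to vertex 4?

The number of length-5 walks from vertex 1 to vertex 4 is entry (1,4) of T⁵, where T is the adjacency matrix.
T² = [[3, 1, 1, 2], [1, 2, 2, 1], [1, 2, 2, 1], [2, 1, 1, 3]]
T³ = [[4, 5, 5, 5], [5, 2, 2, 5], [5, 2, 2, 5], [5, 5, 5, 4]]
T⁴ = [[15, 9, 9, 14], [9, 10, 10, 9], [9, 10, 10, 9], [14, 9, 9, 15]]
T⁵ = [[32, 29, 29, 33], [29, 18, 18, 29], [29, 18, 18, 29], [33, 29, 29, 32]]

33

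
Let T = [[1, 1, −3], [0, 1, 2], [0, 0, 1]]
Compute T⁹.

[[1, 9, 45], [0, 1, 18], [0, 0, 1]]

T = I + N where N = [[0, 1, −3], [0, 0, 2], [0, 0, 0]] is strictly upper-triangular, so N³ = 0.
(I + N)⁹ = I + 9·N + 36·N² = [[1, 9, 45], [0, 1, 18], [0, 0, 1]].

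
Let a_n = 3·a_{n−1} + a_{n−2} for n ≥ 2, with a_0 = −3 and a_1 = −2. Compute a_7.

With companion matrix C = [[3, 1], [1, 0]], [a_n, a_{n−1}]ᵀ = C·[a_{n−1}, a_{n−2}]ᵀ, so [a_7, a_6]ᵀ = C⁶·[a_1, a_0]ᵀ.
C⁶ = [[1189, 360], [360, 109]], giving [a_7, a_6]ᵀ = [[−3458], [−1047]].

−3458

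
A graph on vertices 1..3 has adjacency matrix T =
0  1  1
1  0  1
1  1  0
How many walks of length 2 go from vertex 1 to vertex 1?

The number of length-2 walks from vertex 1 to vertex 1 is entry (1,1) of T^2, where T is the adjacency matrix.
T^2 = [[2, 1, 1], [1, 2, 1], [1, 1, 2]]

2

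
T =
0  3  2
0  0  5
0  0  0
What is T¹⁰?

T is strictly triangular, hence nilpotent: T³ = 0, so T¹⁰ = 0.

[[0, 0, 0], [0, 0, 0], [0, 0, 0]]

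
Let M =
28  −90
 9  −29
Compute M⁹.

tr M = −1 and det M = −2, so the characteristic polynomial is λ² − (−1)λ + (−2) with roots −2 and 1.
Eigenvectors give P = [[3, 10], [1, 3]] with P⁻¹ = [[−3, 10], [1, −3]], and M = P·diag(−2, 1)·P⁻¹.
Then M⁹ = P·diag(−512, 1)·P⁻¹ = [[−1536, 10], [−512, 3]] · [[−3, 10], [1, −3]] = [[4618, −15390], [1539, −5129]].

[[4618, −15390], [1539, −5129]]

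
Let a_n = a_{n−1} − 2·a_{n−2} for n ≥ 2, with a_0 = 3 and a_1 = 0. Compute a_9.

With companion matrix B = [[1, −2], [1, 0]], [a_n, a_{n−1}]ᵀ = B·[a_{n−1}, a_{n−2}]ᵀ, so [a_9, a_8]ᵀ = B⁸·[a_1, a_0]ᵀ.
B⁸ = [[−17, 6], [−3, −14]], giving [a_9, a_8]ᵀ = [[18], [−42]].

18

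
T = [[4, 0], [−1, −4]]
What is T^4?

T^2 = [[16, 0], [0, 16]]
T^3 = [[64, 0], [−16, −64]]
T^4 = [[256, 0], [0, 256]]

[[256, 0], [0, 256]]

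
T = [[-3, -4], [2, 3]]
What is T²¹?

T² = I (check: tr T = 0 and det T = -1), so T²¹ = T since 21 is odd.

[[-3, -4], [2, 3]]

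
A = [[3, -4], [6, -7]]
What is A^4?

[[-159, 160], [-240, 241]]

tr A = -4 and det A = 3, so the characteristic polynomial is λ² − (-4)λ + (3) with roots -3 and -1.
Eigenvectors give P = [[-2, 1], [-3, 1]] with P⁻¹ = [[1, -1], [3, -2]], and A = P·diag(-3, -1)·P⁻¹.
Then A^4 = P·diag(81, 1)·P⁻¹ = [[-162, 1], [-243, 1]] · [[1, -1], [3, -2]] = [[-159, 160], [-240, 241]].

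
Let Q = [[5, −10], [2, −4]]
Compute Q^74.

[[5, −10], [2, −4]]

Q² = Q (a projection; rank 1, trace 1), so Q^74 = Q.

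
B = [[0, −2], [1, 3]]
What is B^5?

[[−30, −62], [31, 63]]

tr B = 3 and det B = 2, so the characteristic polynomial is λ² − (3)λ + (2) with roots 1 and 2.
Eigenvectors give P = [[2, 1], [−1, −1]] with P⁻¹ = [[1, 1], [−1, −2]], and B = P·diag(1, 2)·P⁻¹.
Then B^5 = P·diag(1, 32)·P⁻¹ = [[2, 32], [−1, −32]] · [[1, 1], [−1, −2]] = [[−30, −62], [31, 63]].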